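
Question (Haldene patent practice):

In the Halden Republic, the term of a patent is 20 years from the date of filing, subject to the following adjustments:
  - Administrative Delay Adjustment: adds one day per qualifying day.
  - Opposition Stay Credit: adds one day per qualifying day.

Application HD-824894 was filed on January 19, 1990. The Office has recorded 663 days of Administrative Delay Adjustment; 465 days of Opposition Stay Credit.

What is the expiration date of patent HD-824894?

Base term: filing date + 20 years → 19 January 2010.
Administrative Delay Adjustment: +663 days → 13 November 2011.
Opposition Stay Credit: +465 days → 20 February 2013.

February 20, 2013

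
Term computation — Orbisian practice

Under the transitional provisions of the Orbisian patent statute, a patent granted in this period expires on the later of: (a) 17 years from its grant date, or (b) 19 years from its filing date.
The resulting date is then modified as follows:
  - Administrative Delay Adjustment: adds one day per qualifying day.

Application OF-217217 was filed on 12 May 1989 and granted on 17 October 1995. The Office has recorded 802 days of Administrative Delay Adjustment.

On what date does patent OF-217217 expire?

(a) grant + 17 years → 17 October 2012.
(b) filing + 19 years → 12 May 2008.
Later of the two: 17 October 2012.
Administrative Delay Adjustment: +802 days → 28 December 2014.

December 28, 2014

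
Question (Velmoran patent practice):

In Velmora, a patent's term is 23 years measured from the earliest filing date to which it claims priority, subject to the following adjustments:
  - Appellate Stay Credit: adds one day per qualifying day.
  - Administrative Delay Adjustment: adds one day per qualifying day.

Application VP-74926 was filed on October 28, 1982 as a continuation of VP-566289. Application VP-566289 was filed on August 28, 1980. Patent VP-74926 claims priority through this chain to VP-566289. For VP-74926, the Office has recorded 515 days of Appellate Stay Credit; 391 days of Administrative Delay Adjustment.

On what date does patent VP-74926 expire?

Earliest priority filing: 28 August 1980.
Base term: 28 August 1980 + 23 years → 28 August 2003.
Appellate Stay Credit: +515 days → 24 January 2005.
Administrative Delay Adjustment: +391 days → 19 February 2006.

February 19, 2006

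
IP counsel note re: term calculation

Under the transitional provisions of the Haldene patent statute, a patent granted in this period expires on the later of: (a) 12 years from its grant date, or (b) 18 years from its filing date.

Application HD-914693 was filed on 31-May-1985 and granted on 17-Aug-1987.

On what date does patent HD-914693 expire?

(a) grant + 12 years → 17 August 1999.
(b) filing + 18 years → 31 May 2003.
Later of the two: 31 May 2003.

2003-05-31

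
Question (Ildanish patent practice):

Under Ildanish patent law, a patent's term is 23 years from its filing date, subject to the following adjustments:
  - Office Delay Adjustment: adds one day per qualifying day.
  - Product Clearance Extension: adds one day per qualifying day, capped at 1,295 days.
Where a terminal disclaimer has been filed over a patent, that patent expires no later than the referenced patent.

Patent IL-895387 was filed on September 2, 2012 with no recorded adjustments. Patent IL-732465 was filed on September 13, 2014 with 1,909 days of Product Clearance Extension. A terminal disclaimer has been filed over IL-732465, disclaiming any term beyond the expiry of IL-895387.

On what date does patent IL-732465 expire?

Natural term of IL-732465:
  Base: filing + 23 years → 13 September 2037.
  Product Clearance Extension: 1909 days claimed exceeds the 1295-day cap, so +1295 days → 31 March 2041.
Expiry of referenced patent IL-895387:
  Base: filing + 23 years → 2 September 2035.
Terminal disclaimer: IL-732465 expires on the earlier of 31 March 2041 and 2 September 2035.

September 2, 2035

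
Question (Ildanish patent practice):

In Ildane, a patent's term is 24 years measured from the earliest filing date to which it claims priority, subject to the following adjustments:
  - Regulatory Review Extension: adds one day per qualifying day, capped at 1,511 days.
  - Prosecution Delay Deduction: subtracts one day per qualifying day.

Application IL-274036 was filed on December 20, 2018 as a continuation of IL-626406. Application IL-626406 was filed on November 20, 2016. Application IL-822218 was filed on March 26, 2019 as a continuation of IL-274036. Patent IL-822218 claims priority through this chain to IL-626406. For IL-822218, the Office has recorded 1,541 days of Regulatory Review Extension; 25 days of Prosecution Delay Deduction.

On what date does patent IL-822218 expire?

Earliest priority filing: 20 November 2016.
Base term: 20 November 2016 + 24 years → 20 November 2040.
Regulatory Review Extension: 1541 days claimed exceeds the 1511-day cap, so +1511 days → 9 January 2045.
Prosecution Delay Deduction: −25 days → 15 December 2044.

December 15, 2044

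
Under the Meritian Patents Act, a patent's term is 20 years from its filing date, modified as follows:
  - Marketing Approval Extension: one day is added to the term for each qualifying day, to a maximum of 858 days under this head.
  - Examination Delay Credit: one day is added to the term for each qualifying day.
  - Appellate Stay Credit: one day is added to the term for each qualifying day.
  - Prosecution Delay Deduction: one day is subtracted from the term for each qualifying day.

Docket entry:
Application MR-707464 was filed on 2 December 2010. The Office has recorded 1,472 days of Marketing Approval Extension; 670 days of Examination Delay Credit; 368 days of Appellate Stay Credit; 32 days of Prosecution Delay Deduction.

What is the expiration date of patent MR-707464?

2036-01-09

Base term: filing date + 20 years → 2 December 2030.
Marketing Approval Extension: 1472 days claimed exceeds the 858-day cap, so +858 days → 8 April 2033.
Examination Delay Credit: +670 days → 7 February 2035.
Appellate Stay Credit: +368 days → 10 February 2036.
Prosecution Delay Deduction: −32 days → 9 January 2036.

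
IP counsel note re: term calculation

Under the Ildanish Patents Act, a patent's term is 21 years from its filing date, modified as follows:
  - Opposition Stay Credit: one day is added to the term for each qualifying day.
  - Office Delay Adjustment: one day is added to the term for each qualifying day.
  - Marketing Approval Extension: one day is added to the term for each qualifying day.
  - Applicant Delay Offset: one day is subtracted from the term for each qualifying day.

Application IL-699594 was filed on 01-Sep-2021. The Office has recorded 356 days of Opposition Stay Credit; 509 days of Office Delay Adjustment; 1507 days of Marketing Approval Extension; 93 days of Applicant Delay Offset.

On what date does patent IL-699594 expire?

Base term: filing date + 21 years → 1 September 2042.
Opposition Stay Credit: +356 days → 23 August 2043.
Office Delay Adjustment: +509 days → 13 January 2045.
Marketing Approval Extension: +1507 days → 28 February 2049.
Applicant Delay Offset: −93 days → 27 November 2048.

2048-11-27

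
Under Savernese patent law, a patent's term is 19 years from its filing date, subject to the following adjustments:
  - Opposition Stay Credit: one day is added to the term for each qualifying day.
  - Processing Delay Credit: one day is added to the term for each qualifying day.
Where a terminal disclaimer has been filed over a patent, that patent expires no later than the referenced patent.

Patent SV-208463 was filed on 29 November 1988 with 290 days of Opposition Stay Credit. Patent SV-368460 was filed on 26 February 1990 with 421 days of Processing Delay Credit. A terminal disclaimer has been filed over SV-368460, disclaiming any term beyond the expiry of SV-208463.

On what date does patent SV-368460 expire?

2008-09-14

Natural term of SV-368460:
  Base: filing + 19 years → 26 February 2009.
  Processing Delay Credit: +421 days → 23 April 2010.
Expiry of referenced patent SV-208463:
  Base: filing + 19 years → 29 November 2007.
  Opposition Stay Credit: +290 days → 14 September 2008.
Terminal disclaimer: SV-368460 expires on the earlier of 23 April 2010 and 14 September 2008.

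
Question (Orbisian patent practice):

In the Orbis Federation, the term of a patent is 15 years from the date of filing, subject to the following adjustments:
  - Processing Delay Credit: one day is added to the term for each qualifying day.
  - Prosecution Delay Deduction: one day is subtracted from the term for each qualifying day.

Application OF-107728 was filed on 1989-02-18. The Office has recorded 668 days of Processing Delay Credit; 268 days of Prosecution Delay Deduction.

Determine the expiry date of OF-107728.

March 24, 2005

Base term: filing date + 15 years → 18 February 2004.
Processing Delay Credit: +668 days → 17 December 2005.
Prosecution Delay Deduction: −268 days → 24 March 2005.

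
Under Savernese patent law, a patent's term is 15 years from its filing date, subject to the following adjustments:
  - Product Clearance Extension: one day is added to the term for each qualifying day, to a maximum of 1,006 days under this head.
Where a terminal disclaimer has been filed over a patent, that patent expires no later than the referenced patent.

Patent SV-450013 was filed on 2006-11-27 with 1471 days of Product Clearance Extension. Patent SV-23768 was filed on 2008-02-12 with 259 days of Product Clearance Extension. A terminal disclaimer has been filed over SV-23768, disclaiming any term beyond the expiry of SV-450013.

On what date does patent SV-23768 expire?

2023-10-29

Natural term of SV-23768:
  Base: filing + 15 years → 12 February 2023.
  Product Clearance Extension: 259 days (within the 1006-day cap) → +259 days → 29 October 2023.
Expiry of referenced patent SV-450013:
  Base: filing + 15 years → 27 November 2021.
  Product Clearance Extension: 1471 days claimed exceeds the 1006-day cap, so +1006 days → 29 August 2024.
Terminal disclaimer: SV-23768 expires on the earlier of 29 October 2023 and 29 August 2024.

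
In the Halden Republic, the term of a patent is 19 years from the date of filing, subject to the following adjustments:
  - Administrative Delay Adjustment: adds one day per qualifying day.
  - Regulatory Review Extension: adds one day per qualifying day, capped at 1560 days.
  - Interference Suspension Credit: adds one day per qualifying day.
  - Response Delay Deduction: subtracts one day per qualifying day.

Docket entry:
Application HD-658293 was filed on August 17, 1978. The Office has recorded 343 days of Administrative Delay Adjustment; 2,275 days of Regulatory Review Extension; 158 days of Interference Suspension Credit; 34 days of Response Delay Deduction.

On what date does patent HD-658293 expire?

Base term: filing date + 19 years → 17 August 1997.
Administrative Delay Adjustment: +343 days → 26 July 1998.
Regulatory Review Extension: 2275 days claimed exceeds the 1560-day cap, so +1560 days → 2 November 2002.
Interference Suspension Credit: +158 days → 9 April 2003.
Response Delay Deduction: −34 days → 6 March 2003.

March 6, 2003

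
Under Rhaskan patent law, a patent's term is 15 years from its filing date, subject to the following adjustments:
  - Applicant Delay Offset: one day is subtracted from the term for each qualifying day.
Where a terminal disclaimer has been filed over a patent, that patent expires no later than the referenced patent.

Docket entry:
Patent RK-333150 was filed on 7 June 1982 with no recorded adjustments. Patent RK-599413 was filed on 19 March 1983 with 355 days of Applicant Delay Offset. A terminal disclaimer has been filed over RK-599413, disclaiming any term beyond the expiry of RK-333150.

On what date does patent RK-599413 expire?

Natural term of RK-599413:
  Base: filing + 15 years → 19 March 1998.
  Applicant Delay Offset: −355 days → 29 March 1997.
Expiry of referenced patent RK-333150:
  Base: filing + 15 years → 7 June 1997.
Terminal disclaimer: RK-599413 expires on the earlier of 29 March 1997 and 7 June 1997.

1997-03-29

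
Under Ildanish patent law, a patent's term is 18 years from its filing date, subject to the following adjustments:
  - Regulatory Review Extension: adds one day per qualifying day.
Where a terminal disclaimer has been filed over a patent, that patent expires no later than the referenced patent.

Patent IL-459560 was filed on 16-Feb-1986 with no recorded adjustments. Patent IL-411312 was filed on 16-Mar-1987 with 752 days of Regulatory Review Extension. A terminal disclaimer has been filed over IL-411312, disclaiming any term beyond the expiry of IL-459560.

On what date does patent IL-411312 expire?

Natural term of IL-411312:
  Base: filing + 18 years → 16 March 2005.
  Regulatory Review Extension: +752 days → 7 April 2007.
Expiry of referenced patent IL-459560:
  Base: filing + 18 years → 16 February 2004.
Terminal disclaimer: IL-411312 expires on the earlier of 7 April 2007 and 16 February 2004.

2004-02-16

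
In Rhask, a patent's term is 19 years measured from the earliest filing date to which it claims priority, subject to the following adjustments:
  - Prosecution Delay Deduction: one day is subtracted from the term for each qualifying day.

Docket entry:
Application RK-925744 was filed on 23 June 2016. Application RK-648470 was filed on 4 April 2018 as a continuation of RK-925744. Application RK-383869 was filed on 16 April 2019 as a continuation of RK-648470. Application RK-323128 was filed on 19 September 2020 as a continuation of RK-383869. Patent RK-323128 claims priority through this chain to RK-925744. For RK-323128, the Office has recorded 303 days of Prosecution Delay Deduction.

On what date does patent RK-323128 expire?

August 24, 2034

Earliest priority filing: 23 June 2016.
Base term: 23 June 2016 + 19 years → 23 June 2035.
Prosecution Delay Deduction: −303 days → 24 August 2034.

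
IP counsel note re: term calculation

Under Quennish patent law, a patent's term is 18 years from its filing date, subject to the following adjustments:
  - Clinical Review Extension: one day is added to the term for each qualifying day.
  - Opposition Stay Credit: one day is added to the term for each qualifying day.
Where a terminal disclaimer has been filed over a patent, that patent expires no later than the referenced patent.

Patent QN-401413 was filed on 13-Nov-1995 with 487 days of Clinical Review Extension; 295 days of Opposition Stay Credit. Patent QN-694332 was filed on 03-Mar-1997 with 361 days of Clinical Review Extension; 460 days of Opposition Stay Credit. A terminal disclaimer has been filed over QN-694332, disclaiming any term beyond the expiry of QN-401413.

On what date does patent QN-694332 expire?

Natural term of QN-694332:
  Base: filing + 18 years → 3 March 2015.
  Clinical Review Extension: +361 days → 27 February 2016.
  Opposition Stay Credit: +460 days → 1 June 2017.
Expiry of referenced patent QN-401413:
  Base: filing + 18 years → 13 November 2013.
  Clinical Review Extension: +487 days → 15 March 2015.
  Opposition Stay Credit: +295 days → 4 January 2016.
Terminal disclaimer: QN-694332 expires on the earlier of 1 June 2017 and 4 January 2016.

2016-01-04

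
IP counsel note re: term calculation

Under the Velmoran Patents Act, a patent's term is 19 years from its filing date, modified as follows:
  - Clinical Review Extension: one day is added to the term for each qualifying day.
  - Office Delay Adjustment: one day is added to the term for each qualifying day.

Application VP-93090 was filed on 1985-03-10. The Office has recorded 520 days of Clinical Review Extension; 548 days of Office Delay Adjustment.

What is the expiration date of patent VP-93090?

February 11, 2007

Base term: filing date + 19 years → 10 March 2004.
Clinical Review Extension: +520 days → 12 August 2005.
Office Delay Adjustment: +548 days → 11 February 2007.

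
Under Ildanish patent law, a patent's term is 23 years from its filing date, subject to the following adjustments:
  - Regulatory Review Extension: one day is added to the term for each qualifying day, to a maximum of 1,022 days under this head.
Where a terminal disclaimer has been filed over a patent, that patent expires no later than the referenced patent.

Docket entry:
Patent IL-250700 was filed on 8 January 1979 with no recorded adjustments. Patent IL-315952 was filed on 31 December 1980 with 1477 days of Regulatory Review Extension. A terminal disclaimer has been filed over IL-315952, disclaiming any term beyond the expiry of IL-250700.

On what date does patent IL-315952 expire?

2002-01-08

Natural term of IL-315952:
  Base: filing + 23 years → 31 December 2003.
  Regulatory Review Extension: 1477 days claimed exceeds the 1022-day cap, so +1022 days → 18 October 2006.
Expiry of referenced patent IL-250700:
  Base: filing + 23 years → 8 January 2002.
Terminal disclaimer: IL-315952 expires on the earlier of 18 October 2006 and 8 January 2002.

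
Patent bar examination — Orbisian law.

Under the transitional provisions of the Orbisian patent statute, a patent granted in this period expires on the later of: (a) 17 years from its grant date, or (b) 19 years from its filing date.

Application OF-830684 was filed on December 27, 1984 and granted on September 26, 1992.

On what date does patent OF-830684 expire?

(a) grant + 17 years → 26 September 2009.
(b) filing + 19 years → 27 December 2003.
Later of the two: 26 September 2009.

September 26, 2009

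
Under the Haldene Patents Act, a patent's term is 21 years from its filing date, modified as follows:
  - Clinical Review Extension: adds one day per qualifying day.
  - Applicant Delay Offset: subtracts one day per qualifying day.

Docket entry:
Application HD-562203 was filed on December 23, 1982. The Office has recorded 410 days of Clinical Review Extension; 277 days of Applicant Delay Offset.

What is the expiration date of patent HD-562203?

Base term: filing date + 21 years → 23 December 2003.
Clinical Review Extension: +410 days → 5 February 2005.
Applicant Delay Offset: −277 days → 4 May 2004.

May 4, 2004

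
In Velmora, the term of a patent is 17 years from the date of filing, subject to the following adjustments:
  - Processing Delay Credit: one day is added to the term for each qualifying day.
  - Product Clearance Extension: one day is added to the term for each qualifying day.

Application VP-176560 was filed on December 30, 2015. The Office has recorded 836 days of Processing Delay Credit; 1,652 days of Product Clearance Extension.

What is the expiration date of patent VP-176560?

October 23, 2039

Base term: filing date + 17 years → 30 December 2032.
Processing Delay Credit: +836 days → 15 April 2035.
Product Clearance Extension: +1652 days → 23 October 2039.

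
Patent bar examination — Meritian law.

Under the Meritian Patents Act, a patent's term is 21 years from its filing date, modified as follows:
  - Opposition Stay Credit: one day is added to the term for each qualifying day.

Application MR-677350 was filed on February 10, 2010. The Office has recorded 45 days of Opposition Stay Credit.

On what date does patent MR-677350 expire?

Base term: filing date + 21 years → 10 February 2031.
Opposition Stay Credit: +45 days → 27 March 2031.

2031-03-27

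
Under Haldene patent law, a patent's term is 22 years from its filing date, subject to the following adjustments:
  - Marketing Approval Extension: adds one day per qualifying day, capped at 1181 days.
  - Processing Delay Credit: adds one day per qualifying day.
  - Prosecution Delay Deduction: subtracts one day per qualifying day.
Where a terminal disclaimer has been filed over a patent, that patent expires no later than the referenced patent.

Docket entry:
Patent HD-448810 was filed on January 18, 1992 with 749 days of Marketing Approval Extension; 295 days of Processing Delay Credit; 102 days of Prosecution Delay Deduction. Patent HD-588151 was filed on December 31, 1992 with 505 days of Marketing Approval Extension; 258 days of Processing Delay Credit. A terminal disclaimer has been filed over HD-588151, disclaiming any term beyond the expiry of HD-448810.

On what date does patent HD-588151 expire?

Natural term of HD-588151:
  Base: filing + 22 years → 31 December 2014.
  Marketing Approval Extension: 505 days (within the 1181-day cap) → +505 days → 19 May 2016.
  Processing Delay Credit: +258 days → 1 February 2017.
Expiry of referenced patent HD-448810:
  Base: filing + 22 years → 18 January 2014.
  Marketing Approval Extension: 749 days (within the 1181-day cap) → +749 days → 6 February 2016.
  Processing Delay Credit: +295 days → 27 November 2016.
  Prosecution Delay Deduction: −102 days → 17 August 2016.
Terminal disclaimer: HD-588151 expires on the earlier of 1 February 2017 and 17 August 2016.

August 17, 2016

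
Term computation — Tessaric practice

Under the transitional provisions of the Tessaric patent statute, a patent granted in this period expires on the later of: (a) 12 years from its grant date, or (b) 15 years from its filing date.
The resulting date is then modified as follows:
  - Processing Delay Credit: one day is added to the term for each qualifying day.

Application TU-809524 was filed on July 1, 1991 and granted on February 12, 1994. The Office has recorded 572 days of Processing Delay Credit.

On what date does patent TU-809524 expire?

(a) grant + 12 years → 12 February 2006.
(b) filing + 15 years → 1 July 2006.
Later of the two: 1 July 2006.
Processing Delay Credit: +572 days → 24 January 2008.

January 24, 2008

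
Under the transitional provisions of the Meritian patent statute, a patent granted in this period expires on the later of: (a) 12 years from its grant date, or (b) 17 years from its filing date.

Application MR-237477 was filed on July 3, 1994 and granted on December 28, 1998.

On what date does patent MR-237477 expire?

(a) grant + 12 years → 28 December 2010.
(b) filing + 17 years → 3 July 2011.
Later of the two: 3 July 2011.

July 3, 2011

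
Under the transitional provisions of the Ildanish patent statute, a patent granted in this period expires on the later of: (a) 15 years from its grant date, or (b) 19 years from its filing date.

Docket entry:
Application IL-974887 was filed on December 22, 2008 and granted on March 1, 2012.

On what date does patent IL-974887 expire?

December 22, 2027

(a) grant + 15 years → 1 March 2027.
(b) filing + 19 years → 22 December 2027.
Later of the two: 22 December 2027.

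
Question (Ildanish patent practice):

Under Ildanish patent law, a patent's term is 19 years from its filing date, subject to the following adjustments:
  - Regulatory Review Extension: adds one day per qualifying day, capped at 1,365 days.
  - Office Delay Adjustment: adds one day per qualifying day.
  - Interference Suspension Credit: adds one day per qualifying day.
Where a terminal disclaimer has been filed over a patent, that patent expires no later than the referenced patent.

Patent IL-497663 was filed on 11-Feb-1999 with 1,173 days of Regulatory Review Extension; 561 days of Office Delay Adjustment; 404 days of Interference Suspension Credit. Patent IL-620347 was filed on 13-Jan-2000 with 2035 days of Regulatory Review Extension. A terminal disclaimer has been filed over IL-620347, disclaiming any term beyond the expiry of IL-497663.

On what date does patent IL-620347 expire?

Natural term of IL-620347:
  Base: filing + 19 years → 13 January 2019.
  Regulatory Review Extension: 2035 days claimed exceeds the 1365-day cap, so +1365 days → 9 October 2022.
Expiry of referenced patent IL-497663:
  Base: filing + 19 years → 11 February 2018.
  Regulatory Review Extension: 1173 days (within the 1365-day cap) → +1173 days → 29 April 2021.
  Office Delay Adjustment: +561 days → 11 November 2022.
  Interference Suspension Credit: +404 days → 20 December 2023.
Terminal disclaimer: IL-620347 expires on the earlier of 9 October 2022 and 20 December 2023.

October 9, 2022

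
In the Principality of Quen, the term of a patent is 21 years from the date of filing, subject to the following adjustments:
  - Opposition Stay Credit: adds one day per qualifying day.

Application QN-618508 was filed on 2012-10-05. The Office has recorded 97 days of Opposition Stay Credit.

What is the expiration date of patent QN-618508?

2034-01-10

Base term: filing date + 21 years → 5 October 2033.
Opposition Stay Credit: +97 days → 10 January 2034.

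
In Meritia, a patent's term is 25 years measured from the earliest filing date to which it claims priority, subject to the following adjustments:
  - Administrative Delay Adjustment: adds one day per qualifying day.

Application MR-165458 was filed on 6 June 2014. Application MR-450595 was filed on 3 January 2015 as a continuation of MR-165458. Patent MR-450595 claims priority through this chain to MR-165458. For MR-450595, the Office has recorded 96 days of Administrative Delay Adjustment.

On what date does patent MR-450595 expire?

September 10, 2039

Earliest priority filing: 6 June 2014.
Base term: 6 June 2014 + 25 years → 6 June 2039.
Administrative Delay Adjustment: +96 days → 10 September 2039.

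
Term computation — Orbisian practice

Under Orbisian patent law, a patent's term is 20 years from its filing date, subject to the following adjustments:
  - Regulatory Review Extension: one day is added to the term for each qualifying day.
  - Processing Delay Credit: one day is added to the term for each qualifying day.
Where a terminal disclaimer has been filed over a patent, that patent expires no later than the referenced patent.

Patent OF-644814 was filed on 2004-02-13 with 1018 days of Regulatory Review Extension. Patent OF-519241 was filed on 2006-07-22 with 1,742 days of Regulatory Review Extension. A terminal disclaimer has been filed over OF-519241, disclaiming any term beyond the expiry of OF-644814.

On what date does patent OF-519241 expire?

Natural term of OF-519241:
  Base: filing + 20 years → 22 July 2026.
  Regulatory Review Extension: +1742 days → 29 April 2031.
Expiry of referenced patent OF-644814:
  Base: filing + 20 years → 13 February 2024.
  Regulatory Review Extension: +1018 days → 27 November 2026.
Terminal disclaimer: OF-519241 expires on the earlier of 29 April 2031 and 27 November 2026.

2026-11-27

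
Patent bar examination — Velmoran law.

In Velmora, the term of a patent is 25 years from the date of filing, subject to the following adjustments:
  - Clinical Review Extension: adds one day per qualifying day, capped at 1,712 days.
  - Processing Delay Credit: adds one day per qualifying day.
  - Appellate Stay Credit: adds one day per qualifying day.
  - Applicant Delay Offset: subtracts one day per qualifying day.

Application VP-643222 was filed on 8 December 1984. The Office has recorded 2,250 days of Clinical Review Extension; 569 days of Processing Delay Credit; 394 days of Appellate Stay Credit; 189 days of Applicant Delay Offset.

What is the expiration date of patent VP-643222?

Base term: filing date + 25 years → 8 December 2009.
Clinical Review Extension: 2250 days claimed exceeds the 1712-day cap, so +1712 days → 16 August 2014.
Processing Delay Credit: +569 days → 7 March 2016.
Appellate Stay Credit: +394 days → 5 April 2017.
Applicant Delay Offset: −189 days → 28 September 2016.

2016-09-28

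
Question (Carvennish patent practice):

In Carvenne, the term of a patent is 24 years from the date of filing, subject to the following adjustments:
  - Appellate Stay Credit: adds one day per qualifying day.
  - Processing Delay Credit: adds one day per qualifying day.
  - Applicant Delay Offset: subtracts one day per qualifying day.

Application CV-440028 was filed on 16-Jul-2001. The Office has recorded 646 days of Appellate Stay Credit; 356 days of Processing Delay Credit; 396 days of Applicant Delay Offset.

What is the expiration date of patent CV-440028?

Base term: filing date + 24 years → 16 July 2025.
Appellate Stay Credit: +646 days → 23 April 2027.
Processing Delay Credit: +356 days → 13 April 2028.
Applicant Delay Offset: −396 days → 14 March 2027.

March 14, 2027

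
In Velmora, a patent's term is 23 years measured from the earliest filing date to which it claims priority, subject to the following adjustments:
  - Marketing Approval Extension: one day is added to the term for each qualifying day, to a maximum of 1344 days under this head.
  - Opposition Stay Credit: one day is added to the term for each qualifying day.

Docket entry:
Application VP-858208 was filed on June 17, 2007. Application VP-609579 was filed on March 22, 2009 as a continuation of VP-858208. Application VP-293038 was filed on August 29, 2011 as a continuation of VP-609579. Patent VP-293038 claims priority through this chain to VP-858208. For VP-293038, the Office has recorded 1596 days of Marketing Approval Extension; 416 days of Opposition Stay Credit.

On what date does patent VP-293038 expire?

2035-04-12

Earliest priority filing: 17 June 2007.
Base term: 17 June 2007 + 23 years → 17 June 2030.
Marketing Approval Extension: 1596 days claimed exceeds the 1344-day cap, so +1344 days → 20 February 2034.
Opposition Stay Credit: +416 days → 12 April 2035.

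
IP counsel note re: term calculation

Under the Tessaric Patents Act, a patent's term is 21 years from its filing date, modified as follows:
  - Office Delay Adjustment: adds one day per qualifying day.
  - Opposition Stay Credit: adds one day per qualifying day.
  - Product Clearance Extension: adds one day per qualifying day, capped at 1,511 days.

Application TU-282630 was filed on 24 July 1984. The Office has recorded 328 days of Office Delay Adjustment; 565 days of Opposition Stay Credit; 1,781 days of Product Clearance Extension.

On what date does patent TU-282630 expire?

2012-02-22

Base term: filing date + 21 years → 24 July 2005.
Office Delay Adjustment: +328 days → 17 June 2006.
Opposition Stay Credit: +565 days → 3 January 2008.
Product Clearance Extension: 1781 days claimed exceeds the 1511-day cap, so +1511 days → 22 February 2012.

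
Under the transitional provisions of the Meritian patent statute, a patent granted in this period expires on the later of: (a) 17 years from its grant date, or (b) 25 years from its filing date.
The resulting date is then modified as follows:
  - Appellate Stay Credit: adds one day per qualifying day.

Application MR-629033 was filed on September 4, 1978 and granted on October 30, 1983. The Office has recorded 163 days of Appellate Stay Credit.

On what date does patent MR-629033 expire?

February 14, 2004

(a) grant + 17 years → 30 October 2000.
(b) filing + 25 years → 4 September 2003.
Later of the two: 4 September 2003.
Appellate Stay Credit: +163 days → 14 February 2004.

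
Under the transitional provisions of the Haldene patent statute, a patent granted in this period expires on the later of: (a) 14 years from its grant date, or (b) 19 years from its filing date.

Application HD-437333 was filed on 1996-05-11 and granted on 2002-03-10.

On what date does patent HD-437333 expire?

(a) grant + 14 years → 10 March 2016.
(b) filing + 19 years → 11 May 2015.
Later of the two: 10 March 2016.

2016-03-10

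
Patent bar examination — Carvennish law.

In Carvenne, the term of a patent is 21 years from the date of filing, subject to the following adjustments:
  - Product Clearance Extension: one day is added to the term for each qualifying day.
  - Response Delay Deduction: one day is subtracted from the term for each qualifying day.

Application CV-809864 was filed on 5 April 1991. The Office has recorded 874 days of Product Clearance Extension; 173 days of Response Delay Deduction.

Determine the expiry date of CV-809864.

Base term: filing date + 21 years → 5 April 2012.
Product Clearance Extension: +874 days → 27 August 2014.
Response Delay Deduction: −173 days → 7 March 2014.

March 7, 2014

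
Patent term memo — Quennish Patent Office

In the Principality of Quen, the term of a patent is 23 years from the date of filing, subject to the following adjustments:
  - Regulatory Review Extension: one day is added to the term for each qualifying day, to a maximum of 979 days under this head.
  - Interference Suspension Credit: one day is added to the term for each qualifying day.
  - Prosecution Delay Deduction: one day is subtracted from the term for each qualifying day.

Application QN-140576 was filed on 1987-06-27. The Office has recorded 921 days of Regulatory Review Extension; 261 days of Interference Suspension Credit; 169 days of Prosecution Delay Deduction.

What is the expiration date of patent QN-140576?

April 5, 2013

Base term: filing date + 23 years → 27 June 2010.
Regulatory Review Extension: 921 days (within the 979-day cap) → +921 days → 3 January 2013.
Interference Suspension Credit: +261 days → 21 September 2013.
Prosecution Delay Deduction: −169 days → 5 April 2013.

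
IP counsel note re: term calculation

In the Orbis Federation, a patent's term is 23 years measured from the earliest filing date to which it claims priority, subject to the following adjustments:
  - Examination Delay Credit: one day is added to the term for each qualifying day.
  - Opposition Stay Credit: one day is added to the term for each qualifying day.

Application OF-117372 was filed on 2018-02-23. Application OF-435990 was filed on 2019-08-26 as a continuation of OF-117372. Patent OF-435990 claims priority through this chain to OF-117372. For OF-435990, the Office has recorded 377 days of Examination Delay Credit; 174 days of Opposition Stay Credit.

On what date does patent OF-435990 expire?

2042-08-28

Earliest priority filing: 23 February 2018.
Base term: 23 February 2018 + 23 years → 23 February 2041.
Examination Delay Credit: +377 days → 7 March 2042.
Opposition Stay Credit: +174 days → 28 August 2042.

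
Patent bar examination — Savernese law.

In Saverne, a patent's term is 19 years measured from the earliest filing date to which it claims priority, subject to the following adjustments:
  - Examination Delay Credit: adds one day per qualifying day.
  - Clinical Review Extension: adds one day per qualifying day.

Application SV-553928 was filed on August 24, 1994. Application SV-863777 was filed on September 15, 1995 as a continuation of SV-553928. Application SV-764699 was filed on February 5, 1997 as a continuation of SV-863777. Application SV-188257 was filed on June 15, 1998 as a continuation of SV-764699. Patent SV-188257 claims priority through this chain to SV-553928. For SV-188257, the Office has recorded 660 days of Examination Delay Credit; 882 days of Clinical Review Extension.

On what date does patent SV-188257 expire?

Earliest priority filing: 24 August 1994.
Base term: 24 August 1994 + 19 years → 24 August 2013.
Examination Delay Credit: +660 days → 15 June 2015.
Clinical Review Extension: +882 days → 13 November 2017.

2017-11-13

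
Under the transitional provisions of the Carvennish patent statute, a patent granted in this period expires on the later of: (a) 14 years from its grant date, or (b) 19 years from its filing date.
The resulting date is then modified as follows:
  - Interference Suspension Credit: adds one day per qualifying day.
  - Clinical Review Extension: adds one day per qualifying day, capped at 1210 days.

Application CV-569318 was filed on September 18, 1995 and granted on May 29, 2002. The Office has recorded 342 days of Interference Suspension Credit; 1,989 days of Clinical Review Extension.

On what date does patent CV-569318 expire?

(a) grant + 14 years → 29 May 2016.
(b) filing + 19 years → 18 September 2014.
Later of the two: 29 May 2016.
Interference Suspension Credit: +342 days → 6 May 2017.
Clinical Review Extension: 1989 days claimed exceeds the 1210-day cap, so +1210 days → 28 August 2020.

2020-08-28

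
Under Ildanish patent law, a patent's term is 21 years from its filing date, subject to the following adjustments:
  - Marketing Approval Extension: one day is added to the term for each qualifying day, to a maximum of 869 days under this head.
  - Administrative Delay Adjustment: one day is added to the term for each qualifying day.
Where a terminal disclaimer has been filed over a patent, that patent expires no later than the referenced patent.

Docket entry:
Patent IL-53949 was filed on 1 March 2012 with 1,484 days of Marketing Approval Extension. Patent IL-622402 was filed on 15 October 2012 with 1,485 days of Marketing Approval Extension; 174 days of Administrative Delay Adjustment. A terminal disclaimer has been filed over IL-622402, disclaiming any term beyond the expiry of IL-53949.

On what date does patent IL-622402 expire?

July 18, 2035

Natural term of IL-622402:
  Base: filing + 21 years → 15 October 2033.
  Marketing Approval Extension: 1485 days claimed exceeds the 869-day cap, so +869 days → 2 March 2036.
  Administrative Delay Adjustment: +174 days → 23 August 2036.
Expiry of referenced patent IL-53949:
  Base: filing + 21 years → 1 March 2033.
  Marketing Approval Extension: 1484 days claimed exceeds the 869-day cap, so +869 days → 18 July 2035.
Terminal disclaimer: IL-622402 expires on the earlier of 23 August 2036 and 18 July 2035.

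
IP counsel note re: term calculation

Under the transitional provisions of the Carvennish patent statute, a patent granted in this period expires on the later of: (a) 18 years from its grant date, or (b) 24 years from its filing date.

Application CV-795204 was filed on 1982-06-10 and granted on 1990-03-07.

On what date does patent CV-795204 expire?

(a) grant + 18 years → 7 March 2008.
(b) filing + 24 years → 10 June 2006.
Later of the two: 7 March 2008.

March 7, 2008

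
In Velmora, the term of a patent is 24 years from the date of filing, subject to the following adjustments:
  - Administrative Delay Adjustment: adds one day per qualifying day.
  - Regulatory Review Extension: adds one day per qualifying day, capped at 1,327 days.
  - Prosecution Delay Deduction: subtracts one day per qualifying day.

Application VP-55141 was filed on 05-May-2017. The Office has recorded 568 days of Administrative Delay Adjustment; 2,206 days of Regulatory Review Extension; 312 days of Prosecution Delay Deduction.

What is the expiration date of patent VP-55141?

Base term: filing date + 24 years → 5 May 2041.
Administrative Delay Adjustment: +568 days → 24 November 2042.
Regulatory Review Extension: 2206 days claimed exceeds the 1327-day cap, so +1327 days → 13 July 2046.
Prosecution Delay Deduction: −312 days → 4 September 2045.

2045-09-04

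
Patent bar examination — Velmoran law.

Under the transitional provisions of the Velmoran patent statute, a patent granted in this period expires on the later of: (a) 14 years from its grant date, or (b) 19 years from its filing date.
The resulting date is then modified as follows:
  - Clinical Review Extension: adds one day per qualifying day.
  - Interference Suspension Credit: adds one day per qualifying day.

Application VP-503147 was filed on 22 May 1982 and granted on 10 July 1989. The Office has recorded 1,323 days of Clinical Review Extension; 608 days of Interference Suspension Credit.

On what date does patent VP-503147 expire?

(a) grant + 14 years → 10 July 2003.
(b) filing + 19 years → 22 May 2001.
Later of the two: 10 July 2003.
Clinical Review Extension: +1323 days → 22 February 2007.
Interference Suspension Credit: +608 days → 22 October 2008.

2008-10-22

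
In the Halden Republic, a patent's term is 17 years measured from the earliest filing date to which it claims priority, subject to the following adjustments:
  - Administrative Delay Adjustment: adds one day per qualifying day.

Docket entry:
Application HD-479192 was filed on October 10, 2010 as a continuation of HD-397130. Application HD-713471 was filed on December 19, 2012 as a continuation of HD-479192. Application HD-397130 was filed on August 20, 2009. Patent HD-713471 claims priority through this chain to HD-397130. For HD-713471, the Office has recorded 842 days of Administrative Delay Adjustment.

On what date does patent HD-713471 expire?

Earliest priority filing: 20 August 2009.
Base term: 20 August 2009 + 17 years → 20 August 2026.
Administrative Delay Adjustment: +842 days → 9 December 2028.

2028-12-09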